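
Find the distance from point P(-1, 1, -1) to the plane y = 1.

distance = |a·x₀ + b·y₀ + c·z₀ - d| / √(a² + b² + c²)
  = |0·(-1) + 1·1 + 0·(-1) - 1| / √(0² + 1² + 0²)
  = |0 + 1 + 0 - 1| / √(0 + 1 + 0)
  = |0| / √1
  = 0 / 1
  ≈ 0

0


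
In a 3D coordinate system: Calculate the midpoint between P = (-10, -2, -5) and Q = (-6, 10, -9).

M = ((x₁+x₂)/2, (y₁+y₂)/2, (z₁+z₂)/2)
  = ((-10 - 6)/2, (-2 + 10)/2, (-5 - 9)/2)
  = (-16/2, 8/2, -14/2)
  = (-8, 4, -7)

(-8, 4, -7)


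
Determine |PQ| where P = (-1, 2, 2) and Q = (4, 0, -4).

d = √[(x₂-x₁)² + (y₂-y₁)² + (z₂-z₁)²]
  = √[5² + (-2)² + (-6)²]
  = √[25 + 4 + 36]
  = √65
  ≈ 8.062

8.062


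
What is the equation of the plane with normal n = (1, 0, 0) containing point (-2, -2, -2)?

The plane through P with normal n = (a, b, c) satisfies n·(r - P) = 0,
i.e. ax + by + cz = a·x₀ + b·y₀ + c·z₀.
d = 1·(-2) + 0·(-2) + 0·(-2)
  = -2 + 0 + 0
  = -2
Equation: x = -2

x = -2


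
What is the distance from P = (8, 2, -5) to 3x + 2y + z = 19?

distance = |a·x₀ + b·y₀ + c·z₀ - d| / √(a² + b² + c²)
  = |3·8 + 2·2 + 1·(-5) - 19| / √(3² + 2² + 1²)
  = |24 + 4 - 5 - 19| / √(9 + 4 + 1)
  = |4| / √14
  = 4 / 3.742
  ≈ 1.069

1.069


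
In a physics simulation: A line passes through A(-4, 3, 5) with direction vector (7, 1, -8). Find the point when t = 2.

P(t) = A + t·d
  = (-4 + 7·2, 3 + 1·2, 5 + (-8)·2)
  = (-4 + 14, 3 + 2, 5 - 16)
  = (10, 5, -11)

(10, 5, -11)


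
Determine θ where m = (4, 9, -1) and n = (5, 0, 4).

m·n = 4·5 + 9·0 + (-1)·4 = 20 + 0 - 4 = 16
|m| = √(4² + 9² + (-1)²) = √98 ≈ 9.899
|n| = √(5² + 0² + 4²) = √41 ≈ 6.403
cos θ = (m·n)/(|m||n|) = 16/(9.899·6.403) ≈ 0.2524
θ = arccos(0.2524) ≈ 75.38°

75.38°


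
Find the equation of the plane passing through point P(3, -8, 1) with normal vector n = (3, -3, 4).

The plane through P with normal n = (a, b, c) satisfies n·(r - P) = 0,
i.e. ax + by + cz = a·x₀ + b·y₀ + c·z₀.
d = 3·3 + (-3)·(-8) + 4·1
  = 9 + 24 + 4
  = 37
Equation: 3x - 3y + 4z = 37

3x - 3y + 4z = 37


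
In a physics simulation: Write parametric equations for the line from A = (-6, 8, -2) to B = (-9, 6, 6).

Direction vector d = B - A = (-9 + 6, 6 - 8, 6 + 2) = (-3, -2, 8)
Parametric form r = A + t·d:
x = -6 - 3t, y = 8 - 2t, z = -2 + 8t

x = -6 - 3t, y = 8 - 2t, z = -2 + 8t


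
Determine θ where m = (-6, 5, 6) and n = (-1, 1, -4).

m·n = (-6)·(-1) + 5·1 + 6·(-4) = 6 + 5 - 24 = -13
|m| = √((-6)² + 5² + 6²) = √97 ≈ 9.849
|n| = √((-1)² + 1² + (-4)²) = √18 ≈ 4.243
cos θ = (m·n)/(|m||n|) = -13/(9.849·4.243) ≈ -0.3111
θ = arccos(-0.3111) ≈ 108.1°

108.1°


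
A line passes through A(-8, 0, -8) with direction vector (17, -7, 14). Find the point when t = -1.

P(t) = A + t·d
  = (-8 + 17·(-1), 0 + (-7)·(-1), -8 + 14·(-1))
  = (-8 - 17, 0 + 7, -8 - 14)
  = (-25, 7, -22)

(-25, 7, -22)


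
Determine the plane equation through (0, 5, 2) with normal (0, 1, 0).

The plane through P with normal n = (a, b, c) satisfies n·(r - P) = 0,
i.e. ax + by + cz = a·x₀ + b·y₀ + c·z₀.
d = 0·0 + 1·5 + 0·2
  = 0 + 5 + 0
  = 5
Equation: y = 5

y = 5


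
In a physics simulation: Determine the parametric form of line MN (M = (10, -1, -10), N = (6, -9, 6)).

Direction vector d = N - M = (6 - 10, -9 + 1, 6 + 10) = (-4, -8, 16)
Parametric form r = M + t·d:
x = 10 - 4t, y = -1 - 8t, z = -10 + 16t

x = 10 - 4t, y = -1 - 8t, z = -10 + 16t


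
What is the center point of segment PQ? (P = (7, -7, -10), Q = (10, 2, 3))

M = ((x₁+x₂)/2, (y₁+y₂)/2, (z₁+z₂)/2)
  = ((7 + 10)/2, (-7 + 2)/2, (-10 + 3)/2)
  = (17/2, -5/2, -7/2)
  = (8.5, -2.5, -3.5)

(8.5, -2.5, -3.5)


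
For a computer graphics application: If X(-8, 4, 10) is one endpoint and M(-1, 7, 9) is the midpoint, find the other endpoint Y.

Y = 2M - X
  = (2·(-1) - (-8), 2·7 - 4, 2·9 - 10)
  = (-2 + 8, 14 - 4, 18 - 10)
  = (6, 10, 8)

(6, 10, 8)


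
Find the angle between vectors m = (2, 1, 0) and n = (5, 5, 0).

m·n = 2·5 + 1·5 + 0·0 = 10 + 5 + 0 = 15
|m| = √(2² + 1² + 0²) = √5 ≈ 2.236
|n| = √(5² + 5² + 0²) = √50 ≈ 7.071
cos θ = (m·n)/(|m||n|) = 15/(2.236·7.071) ≈ 0.9487
θ = arccos(0.9487) ≈ 18.43°

18.43°


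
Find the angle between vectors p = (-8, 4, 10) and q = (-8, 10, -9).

p·q = (-8)·(-8) + 4·10 + 10·(-9) = 64 + 40 - 90 = 14
|p| = √((-8)² + 4² + 10²) = √180 ≈ 13.42
|q| = √((-8)² + 10² + (-9)²) = √245 ≈ 15.65
cos θ = (p·q)/(|p||q|) = 14/(13.42·15.65) ≈ 0.06667
θ = arccos(0.06667) ≈ 86.18°

86.18°


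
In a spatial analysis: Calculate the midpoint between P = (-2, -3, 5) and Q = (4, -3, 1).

M = ((x₁+x₂)/2, (y₁+y₂)/2, (z₁+z₂)/2)
  = ((-2 + 4)/2, (-3 - 3)/2, (5 + 1)/2)
  = (2/2, -6/2, 6/2)
  = (1, -3, 3)

(1, -3, 3)


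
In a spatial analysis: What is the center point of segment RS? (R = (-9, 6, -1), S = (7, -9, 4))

M = ((x₁+x₂)/2, (y₁+y₂)/2, (z₁+z₂)/2)
  = ((-9 + 7)/2, (6 - 9)/2, (-1 + 4)/2)
  = (-2/2, -3/2, 3/2)
  = (-1, -1.5, 1.5)

(-1, -1.5, 1.5)


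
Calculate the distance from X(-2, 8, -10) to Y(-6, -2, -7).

d = √[(x₂-x₁)² + (y₂-y₁)² + (z₂-z₁)²]
  = √[(-4)² + (-10)² + 3²]
  = √[16 + 100 + 9]
  = √125
  ≈ 11.18

11.18


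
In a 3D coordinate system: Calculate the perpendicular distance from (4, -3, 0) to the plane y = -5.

distance = |a·x₀ + b·y₀ + c·z₀ - d| / √(a² + b² + c²)
  = |0·4 + 1·(-3) + 0·0 - (-5)| / √(0² + 1² + 0²)
  = |0 - 3 + 0 + 5| / √(0 + 1 + 0)
  = |2| / √1
  = 2 / 1
  ≈ 2

2


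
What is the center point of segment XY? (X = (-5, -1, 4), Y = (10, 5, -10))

M = ((x₁+x₂)/2, (y₁+y₂)/2, (z₁+z₂)/2)
  = ((-5 + 10)/2, (-1 + 5)/2, (4 - 10)/2)
  = (5/2, 4/2, -6/2)
  = (2.5, 2, -3)

(2.5, 2, -3)


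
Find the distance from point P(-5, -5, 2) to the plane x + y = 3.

distance = |a·x₀ + b·y₀ + c·z₀ - d| / √(a² + b² + c²)
  = |1·(-5) + 1·(-5) + 0·2 - 3| / √(1² + 1² + 0²)
  = |-5 - 5 + 0 - 3| / √(1 + 1 + 0)
  = |-13| / √2
  = 13 / 1.414
  ≈ 9.192

9.192


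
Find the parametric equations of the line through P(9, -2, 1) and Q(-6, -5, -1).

Direction vector d = Q - P = (-6 - 9, -5 + 2, -1 - 1) = (-15, -3, -2)
Parametric form r = P + t·d:
x = 9 - 15t, y = -2 - 3t, z = 1 - 2t

x = 9 - 15t, y = -2 - 3t, z = 1 - 2t


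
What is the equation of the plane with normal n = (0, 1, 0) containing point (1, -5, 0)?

The plane through P with normal n = (a, b, c) satisfies n·(r - P) = 0,
i.e. ax + by + cz = a·x₀ + b·y₀ + c·z₀.
d = 0·1 + 1·(-5) + 0·0
  = 0 - 5 + 0
  = -5
Equation: y = -5

y = -5


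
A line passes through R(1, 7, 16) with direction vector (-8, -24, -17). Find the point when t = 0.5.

P(t) = R + t·d
  = (1 + (-8)·0.5, 7 + (-24)·0.5, 16 + (-17)·0.5)
  = (1 - 4, 7 - 12, 16 - 8.5)
  = (-3, -5, 7.5)

(-3, -5, 7.5)


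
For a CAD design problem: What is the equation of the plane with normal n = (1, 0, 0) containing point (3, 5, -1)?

The plane through P with normal n = (a, b, c) satisfies n·(r - P) = 0,
i.e. ax + by + cz = a·x₀ + b·y₀ + c·z₀.
d = 1·3 + 0·5 + 0·(-1)
  = 3 + 0 + 0
  = 3
Equation: x = 3

x = 3


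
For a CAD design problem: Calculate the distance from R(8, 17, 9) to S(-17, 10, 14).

d = √[(x₂-x₁)² + (y₂-y₁)² + (z₂-z₁)²]
  = √[(-25)² + (-7)² + 5²]
  = √[625 + 49 + 25]
  = √699
  ≈ 26.44

26.44


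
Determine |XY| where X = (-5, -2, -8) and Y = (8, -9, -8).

d = √[(x₂-x₁)² + (y₂-y₁)² + (z₂-z₁)²]
  = √[13² + (-7)² + 0²]
  = √[169 + 49 + 0]
  = √218
  ≈ 14.76

14.76


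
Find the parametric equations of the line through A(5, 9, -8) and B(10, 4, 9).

Direction vector d = B - A = (10 - 5, 4 - 9, 9 + 8) = (5, -5, 17)
Parametric form r = A + t·d:
x = 5 + 5t, y = 9 - 5t, z = -8 + 17t

x = 5 + 5t, y = 9 - 5t, z = -8 + 17t


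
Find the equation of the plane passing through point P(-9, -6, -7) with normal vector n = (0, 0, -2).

The plane through P with normal n = (a, b, c) satisfies n·(r - P) = 0,
i.e. ax + by + cz = a·x₀ + b·y₀ + c·z₀.
d = 0·(-9) + 0·(-6) + (-2)·(-7)
  = 0 + 0 + 14
  = 14
Equation: -2z = 14

-2z = 14


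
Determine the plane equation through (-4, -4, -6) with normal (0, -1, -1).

The plane through P with normal n = (a, b, c) satisfies n·(r - P) = 0,
i.e. ax + by + cz = a·x₀ + b·y₀ + c·z₀.
d = 0·(-4) + (-1)·(-4) + (-1)·(-6)
  = 0 + 4 + 6
  = 10
Equation: -y - z = 10

-y - z = 10


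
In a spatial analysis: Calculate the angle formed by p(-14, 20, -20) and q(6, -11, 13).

p·q = (-14)·6 + 20·(-11) + (-20)·13 = -84 - 220 - 260 = -564
|p| = √((-14)² + 20² + (-20)²) = √996 ≈ 31.56
|q| = √(6² + (-11)² + 13²) = √326 ≈ 18.06
cos θ = (p·q)/(|p||q|) = -564/(31.56·18.06) ≈ -0.9898
θ = arccos(-0.9898) ≈ 171.8°

171.8°


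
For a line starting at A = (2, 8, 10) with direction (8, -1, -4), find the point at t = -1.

P(t) = A + t·d
  = (2 + 8·(-1), 8 + (-1)·(-1), 10 + (-4)·(-1))
  = (2 - 8, 8 + 1, 10 + 4)
  = (-6, 9, 14)

(-6, 9, 14)


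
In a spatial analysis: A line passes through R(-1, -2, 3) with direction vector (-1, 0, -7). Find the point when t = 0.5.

P(t) = R + t·d
  = (-1 + (-1)·0.5, -2 + 0·0.5, 3 + (-7)·0.5)
  = (-1 - 0.5, -2 + 0, 3 - 3.5)
  = (-1.5, -2, -0.5)

(-1.5, -2, -0.5)


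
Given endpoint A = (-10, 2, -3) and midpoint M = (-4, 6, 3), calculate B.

B = 2M - A
  = (2·(-4) - (-10), 2·6 - 2, 2·3 - (-3))
  = (-8 + 10, 12 - 2, 6 + 3)
  = (2, 10, 9)

(2, 10, 9)


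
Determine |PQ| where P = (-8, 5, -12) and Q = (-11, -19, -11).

d = √[(x₂-x₁)² + (y₂-y₁)² + (z₂-z₁)²]
  = √[(-3)² + (-24)² + 1²]
  = √[9 + 576 + 1]
  = √586
  ≈ 24.21

24.21


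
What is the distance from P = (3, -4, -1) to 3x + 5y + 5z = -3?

distance = |a·x₀ + b·y₀ + c·z₀ - d| / √(a² + b² + c²)
  = |3·3 + 5·(-4) + 5·(-1) - (-3)| / √(3² + 5² + 5²)
  = |9 - 20 - 5 + 3| / √(9 + 25 + 25)
  = |-13| / √59
  = 13 / 7.681
  ≈ 1.692

1.692


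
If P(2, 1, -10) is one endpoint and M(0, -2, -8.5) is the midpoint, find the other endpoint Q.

Q = 2M - P
  = (2·0 - 2, 2·(-2) - 1, 2·(-8.5) - (-10))
  = (0 - 2, -4 - 1, -17 + 10)
  = (-2, -5, -7)

(-2, -5, -7)


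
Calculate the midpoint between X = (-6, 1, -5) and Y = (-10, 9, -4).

M = ((x₁+x₂)/2, (y₁+y₂)/2, (z₁+z₂)/2)
  = ((-6 - 10)/2, (1 + 9)/2, (-5 - 4)/2)
  = (-16/2, 10/2, -9/2)
  = (-8, 5, -4.5)

(-8, 5, -4.5)


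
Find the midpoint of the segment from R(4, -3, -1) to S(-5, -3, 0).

M = ((x₁+x₂)/2, (y₁+y₂)/2, (z₁+z₂)/2)
  = ((4 - 5)/2, (-3 - 3)/2, (-1 + 0)/2)
  = (-1/2, -6/2, -1/2)
  = (-0.5, -3, -0.5)

(-0.5, -3, -0.5)


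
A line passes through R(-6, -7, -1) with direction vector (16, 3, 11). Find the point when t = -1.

P(t) = R + t·d
  = (-6 + 16·(-1), -7 + 3·(-1), -1 + 11·(-1))
  = (-6 - 16, -7 - 3, -1 - 11)
  = (-22, -10, -12)

(-22, -10, -12)


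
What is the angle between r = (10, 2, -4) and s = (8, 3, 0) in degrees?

r·s = 10·8 + 2·3 + (-4)·0 = 80 + 6 + 0 = 86
|r| = √(10² + 2² + (-4)²) = √120 ≈ 10.95
|s| = √(8² + 3² + 0²) = √73 ≈ 8.544
cos θ = (r·s)/(|r||s|) = 86/(10.95·8.544) ≈ 0.9189
θ = arccos(0.9189) ≈ 23.24°

23.24°


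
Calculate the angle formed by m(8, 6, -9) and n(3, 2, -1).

m·n = 8·3 + 6·2 + (-9)·(-1) = 24 + 12 + 9 = 45
|m| = √(8² + 6² + (-9)²) = √181 ≈ 13.45
|n| = √(3² + 2² + (-1)²) = √14 ≈ 3.742
cos θ = (m·n)/(|m||n|) = 45/(13.45·3.742) ≈ 0.8939
θ = arccos(0.8939) ≈ 26.63°

26.63°


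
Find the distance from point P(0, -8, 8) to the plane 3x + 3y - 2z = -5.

distance = |a·x₀ + b·y₀ + c·z₀ - d| / √(a² + b² + c²)
  = |3·0 + 3·(-8) + (-2)·8 - (-5)| / √(3² + 3² + (-2)²)
  = |0 - 24 - 16 + 5| / √(9 + 9 + 4)
  = |-35| / √22
  = 35 / 4.69
  ≈ 7.462

7.462


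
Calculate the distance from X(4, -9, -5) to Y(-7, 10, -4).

d = √[(x₂-x₁)² + (y₂-y₁)² + (z₂-z₁)²]
  = √[(-11)² + 19² + 1²]
  = √[121 + 361 + 1]
  = √483
  ≈ 21.98

21.98


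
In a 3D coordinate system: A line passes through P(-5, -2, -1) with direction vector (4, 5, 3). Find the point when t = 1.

P(t) = P + t·d
  = (-5 + 4·1, -2 + 5·1, -1 + 3·1)
  = (-5 + 4, -2 + 5, -1 + 3)
  = (-1, 3, 2)

(-1, 3, 2)


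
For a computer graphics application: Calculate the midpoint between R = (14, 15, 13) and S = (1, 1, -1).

M = ((x₁+x₂)/2, (y₁+y₂)/2, (z₁+z₂)/2)
  = ((14 + 1)/2, (15 + 1)/2, (13 - 1)/2)
  = (15/2, 16/2, 12/2)
  = (7.5, 8, 6)

(7.5, 8, 6)


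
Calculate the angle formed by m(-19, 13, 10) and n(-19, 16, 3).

m·n = (-19)·(-19) + 13·16 + 10·3 = 361 + 208 + 30 = 599
|m| = √((-19)² + 13² + 10²) = √630 ≈ 25.1
|n| = √((-19)² + 16² + 3²) = √626 ≈ 25.02
cos θ = (m·n)/(|m||n|) = 599/(25.1·25.02) ≈ 0.9538
θ = arccos(0.9538) ≈ 17.48°

17.48°


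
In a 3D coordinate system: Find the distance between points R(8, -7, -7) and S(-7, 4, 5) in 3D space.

d = √[(x₂-x₁)² + (y₂-y₁)² + (z₂-z₁)²]
  = √[(-15)² + 11² + 12²]
  = √[225 + 121 + 144]
  = √490
  ≈ 22.14

22.14


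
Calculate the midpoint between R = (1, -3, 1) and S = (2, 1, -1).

M = ((x₁+x₂)/2, (y₁+y₂)/2, (z₁+z₂)/2)
  = ((1 + 2)/2, (-3 + 1)/2, (1 - 1)/2)
  = (3/2, -2/2, 0/2)
  = (1.5, -1, 0)

(1.5, -1, 0)


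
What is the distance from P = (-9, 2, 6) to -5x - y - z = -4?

distance = |a·x₀ + b·y₀ + c·z₀ - d| / √(a² + b² + c²)
  = |(-5)·(-9) + (-1)·2 + (-1)·6 - (-4)| / √((-5)² + (-1)² + (-1)²)
  = |45 - 2 - 6 + 4| / √(25 + 1 + 1)
  = |41| / √27
  = 41 / 5.196
  ≈ 7.89

7.89


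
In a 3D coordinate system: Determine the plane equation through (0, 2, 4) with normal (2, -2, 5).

The plane through P with normal n = (a, b, c) satisfies n·(r - P) = 0,
i.e. ax + by + cz = a·x₀ + b·y₀ + c·z₀.
d = 2·0 + (-2)·2 + 5·4
  = 0 - 4 + 20
  = 16
Equation: 2x - 2y + 5z = 16

2x - 2y + 5z = 16


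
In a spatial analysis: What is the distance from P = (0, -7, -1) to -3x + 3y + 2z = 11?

distance = |a·x₀ + b·y₀ + c·z₀ - d| / √(a² + b² + c²)
  = |(-3)·0 + 3·(-7) + 2·(-1) - 11| / √((-3)² + 3² + 2²)
  = |0 - 21 - 2 - 11| / √(9 + 9 + 4)
  = |-34| / √22
  = 34 / 4.69
  ≈ 7.249

7.249


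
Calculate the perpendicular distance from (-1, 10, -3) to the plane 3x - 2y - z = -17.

distance = |a·x₀ + b·y₀ + c·z₀ - d| / √(a² + b² + c²)
  = |3·(-1) + (-2)·10 + (-1)·(-3) - (-17)| / √(3² + (-2)² + (-1)²)
  = |-3 - 20 + 3 + 17| / √(9 + 4 + 1)
  = |-3| / √14
  = 3 / 3.742
  ≈ 0.8018

0.8018


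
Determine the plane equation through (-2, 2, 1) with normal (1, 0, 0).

The plane through P with normal n = (a, b, c) satisfies n·(r - P) = 0,
i.e. ax + by + cz = a·x₀ + b·y₀ + c·z₀.
d = 1·(-2) + 0·2 + 0·1
  = -2 + 0 + 0
  = -2
Equation: x = -2

x = -2


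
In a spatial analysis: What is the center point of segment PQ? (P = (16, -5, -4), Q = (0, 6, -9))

M = ((x₁+x₂)/2, (y₁+y₂)/2, (z₁+z₂)/2)
  = ((16 + 0)/2, (-5 + 6)/2, (-4 - 9)/2)
  = (16/2, 1/2, -13/2)
  = (8, 0.5, -6.5)

(8, 0.5, -6.5)


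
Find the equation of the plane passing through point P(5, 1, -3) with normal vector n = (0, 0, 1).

The plane through P with normal n = (a, b, c) satisfies n·(r - P) = 0,
i.e. ax + by + cz = a·x₀ + b·y₀ + c·z₀.
d = 0·5 + 0·1 + 1·(-3)
  = 0 + 0 - 3
  = -3
Equation: z = -3

z = -3


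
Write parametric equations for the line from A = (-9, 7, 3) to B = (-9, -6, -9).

Direction vector d = B - A = (-9 + 9, -6 - 7, -9 - 3) = (0, -13, -12)
Parametric form r = A + t·d:
x = -9, y = 7 - 13t, z = 3 - 12t

x = -9, y = 7 - 13t, z = 3 - 12t


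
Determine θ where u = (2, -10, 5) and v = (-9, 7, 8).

u·v = 2·(-9) + (-10)·7 + 5·8 = -18 - 70 + 40 = -48
|u| = √(2² + (-10)² + 5²) = √129 ≈ 11.36
|v| = √((-9)² + 7² + 8²) = √194 ≈ 13.93
cos θ = (u·v)/(|u||v|) = -48/(11.36·13.93) ≈ -0.3034
θ = arccos(-0.3034) ≈ 107.7°

107.7°


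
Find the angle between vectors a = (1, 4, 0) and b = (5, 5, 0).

a·b = 1·5 + 4·5 + 0·0 = 5 + 20 + 0 = 25
|a| = √(1² + 4² + 0²) = √17 ≈ 4.123
|b| = √(5² + 5² + 0²) = √50 ≈ 7.071
cos θ = (a·b)/(|a||b|) = 25/(4.123·7.071) ≈ 0.8575
θ = arccos(0.8575) ≈ 30.96°

30.96°


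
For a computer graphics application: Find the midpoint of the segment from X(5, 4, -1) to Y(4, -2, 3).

M = ((x₁+x₂)/2, (y₁+y₂)/2, (z₁+z₂)/2)
  = ((5 + 4)/2, (4 - 2)/2, (-1 + 3)/2)
  = (9/2, 2/2, 2/2)
  = (4.5, 1, 1)

(4.5, 1, 1)


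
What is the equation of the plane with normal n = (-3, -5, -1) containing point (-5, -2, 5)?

The plane through P with normal n = (a, b, c) satisfies n·(r - P) = 0,
i.e. ax + by + cz = a·x₀ + b·y₀ + c·z₀.
d = (-3)·(-5) + (-5)·(-2) + (-1)·5
  = 15 + 10 - 5
  = 20
Equation: -3x - 5y - z = 20

-3x - 5y - z = 20


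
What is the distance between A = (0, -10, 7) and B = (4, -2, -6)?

d = √[(x₂-x₁)² + (y₂-y₁)² + (z₂-z₁)²]
  = √[4² + 8² + (-13)²]
  = √[16 + 64 + 169]
  = √249
  ≈ 15.78

15.78


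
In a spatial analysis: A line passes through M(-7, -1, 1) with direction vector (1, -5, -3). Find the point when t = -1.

P(t) = M + t·d
  = (-7 + 1·(-1), -1 + (-5)·(-1), 1 + (-3)·(-1))
  = (-7 - 1, -1 + 5, 1 + 3)
  = (-8, 4, 4)

(-8, 4, 4)


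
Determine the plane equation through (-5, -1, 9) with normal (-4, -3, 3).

The plane through P with normal n = (a, b, c) satisfies n·(r - P) = 0,
i.e. ax + by + cz = a·x₀ + b·y₀ + c·z₀.
d = (-4)·(-5) + (-3)·(-1) + 3·9
  = 20 + 3 + 27
  = 50
Equation: -4x - 3y + 3z = 50

-4x - 3y + 3z = 50


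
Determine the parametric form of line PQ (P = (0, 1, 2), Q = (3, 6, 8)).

Direction vector d = Q - P = (3 + 0, 6 - 1, 8 - 2) = (3, 5, 6)
Parametric form r = P + t·d:
x = 0 + 3t, y = 1 + 5t, z = 2 + 6t

x = 0 + 3t, y = 1 + 5t, z = 2 + 6t


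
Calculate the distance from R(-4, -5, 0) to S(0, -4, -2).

d = √[(x₂-x₁)² + (y₂-y₁)² + (z₂-z₁)²]
  = √[4² + 1² + (-2)²]
  = √[16 + 1 + 4]
  = √21
  ≈ 4.583

4.583


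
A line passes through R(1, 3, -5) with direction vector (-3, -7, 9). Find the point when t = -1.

P(t) = R + t·d
  = (1 + (-3)·(-1), 3 + (-7)·(-1), -5 + 9·(-1))
  = (1 + 3, 3 + 7, -5 - 9)
  = (4, 10, -14)

(4, 10, -14)


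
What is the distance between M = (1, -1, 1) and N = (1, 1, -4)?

d = √[(x₂-x₁)² + (y₂-y₁)² + (z₂-z₁)²]
  = √[0² + 2² + (-5)²]
  = √[0 + 4 + 25]
  = √29
  ≈ 5.385

5.385


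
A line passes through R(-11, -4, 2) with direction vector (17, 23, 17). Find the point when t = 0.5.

P(t) = R + t·d
  = (-11 + 17·0.5, -4 + 23·0.5, 2 + 17·0.5)
  = (-11 + 8.5, -4 + 11.5, 2 + 8.5)
  = (-2.5, 7.5, 10.5)

(-2.5, 7.5, 10.5)


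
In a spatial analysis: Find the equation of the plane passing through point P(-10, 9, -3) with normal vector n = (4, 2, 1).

The plane through P with normal n = (a, b, c) satisfies n·(r - P) = 0,
i.e. ax + by + cz = a·x₀ + b·y₀ + c·z₀.
d = 4·(-10) + 2·9 + 1·(-3)
  = -40 + 18 - 3
  = -25
Equation: 4x + 2y + z = -25

4x + 2y + z = -25


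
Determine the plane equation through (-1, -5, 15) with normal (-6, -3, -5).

The plane through P with normal n = (a, b, c) satisfies n·(r - P) = 0,
i.e. ax + by + cz = a·x₀ + b·y₀ + c·z₀.
d = (-6)·(-1) + (-3)·(-5) + (-5)·15
  = 6 + 15 - 75
  = -54
Equation: -6x - 3y - 5z = -54

-6x - 3y - 5z = -54


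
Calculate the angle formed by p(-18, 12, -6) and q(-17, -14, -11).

p·q = (-18)·(-17) + 12·(-14) + (-6)·(-11) = 306 - 168 + 66 = 204
|p| = √((-18)² + 12² + (-6)²) = √504 ≈ 22.45
|q| = √((-17)² + (-14)² + (-11)²) = √606 ≈ 24.62
cos θ = (p·q)/(|p||q|) = 204/(22.45·24.62) ≈ 0.3691
θ = arccos(0.3691) ≈ 68.34°

68.34°


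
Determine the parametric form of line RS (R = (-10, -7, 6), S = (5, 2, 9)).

Direction vector d = S - R = (5 + 10, 2 + 7, 9 - 6) = (15, 9, 3)
Parametric form r = R + t·d:
x = -10 + 15t, y = -7 + 9t, z = 6 + 3t

x = -10 + 15t, y = -7 + 9t, z = 6 + 3t


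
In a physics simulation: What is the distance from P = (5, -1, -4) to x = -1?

distance = |a·x₀ + b·y₀ + c·z₀ - d| / √(a² + b² + c²)
  = |1·5 + 0·(-1) + 0·(-4) - (-1)| / √(1² + 0² + 0²)
  = |5 + 0 + 0 + 1| / √(1 + 0 + 0)
  = |6| / √1
  = 6 / 1
  ≈ 6

6


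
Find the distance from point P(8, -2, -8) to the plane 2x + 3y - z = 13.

distance = |a·x₀ + b·y₀ + c·z₀ - d| / √(a² + b² + c²)
  = |2·8 + 3·(-2) + (-1)·(-8) - 13| / √(2² + 3² + (-1)²)
  = |16 - 6 + 8 - 13| / √(4 + 9 + 1)
  = |5| / √14
  = 5 / 3.742
  ≈ 1.336

1.336


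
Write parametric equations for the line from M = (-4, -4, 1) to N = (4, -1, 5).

Direction vector d = N - M = (4 + 4, -1 + 4, 5 - 1) = (8, 3, 4)
Parametric form r = M + t·d:
x = -4 + 8t, y = -4 + 3t, z = 1 + 4t

x = -4 + 8t, y = -4 + 3t, z = 1 + 4t


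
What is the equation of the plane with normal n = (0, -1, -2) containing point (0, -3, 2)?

The plane through P with normal n = (a, b, c) satisfies n·(r - P) = 0,
i.e. ax + by + cz = a·x₀ + b·y₀ + c·z₀.
d = 0·0 + (-1)·(-3) + (-2)·2
  = 0 + 3 - 4
  = -1
Equation: -y - 2z = -1

-y - 2z = -1


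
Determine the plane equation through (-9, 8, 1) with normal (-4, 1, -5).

The plane through P with normal n = (a, b, c) satisfies n·(r - P) = 0,
i.e. ax + by + cz = a·x₀ + b·y₀ + c·z₀.
d = (-4)·(-9) + 1·8 + (-5)·1
  = 36 + 8 - 5
  = 39
Equation: -4x + y - 5z = 39

-4x + y - 5z = 39


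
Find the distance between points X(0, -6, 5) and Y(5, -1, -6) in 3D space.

d = √[(x₂-x₁)² + (y₂-y₁)² + (z₂-z₁)²]
  = √[5² + 5² + (-11)²]
  = √[25 + 25 + 121]
  = √171
  ≈ 13.08

13.08


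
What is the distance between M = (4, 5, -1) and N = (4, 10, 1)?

d = √[(x₂-x₁)² + (y₂-y₁)² + (z₂-z₁)²]
  = √[0² + 5² + 2²]
  = √[0 + 25 + 4]
  = √29
  ≈ 5.385

5.385


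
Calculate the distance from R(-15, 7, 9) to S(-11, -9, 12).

d = √[(x₂-x₁)² + (y₂-y₁)² + (z₂-z₁)²]
  = √[4² + (-16)² + 3²]
  = √[16 + 256 + 9]
  = √281
  ≈ 16.76

16.76


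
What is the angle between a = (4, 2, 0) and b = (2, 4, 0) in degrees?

a·b = 4·2 + 2·4 + 0·0 = 8 + 8 + 0 = 16
|a| = √(4² + 2² + 0²) = √20 ≈ 4.472
|b| = √(2² + 4² + 0²) = √20 ≈ 4.472
cos θ = (a·b)/(|a||b|) = 16/(4.472·4.472) ≈ 0.8
θ = arccos(0.8) ≈ 36.87°

36.87°


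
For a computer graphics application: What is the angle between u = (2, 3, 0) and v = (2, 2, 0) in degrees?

u·v = 2·2 + 3·2 + 0·0 = 4 + 6 + 0 = 10
|u| = √(2² + 3² + 0²) = √13 ≈ 3.606
|v| = √(2² + 2² + 0²) = √8 ≈ 2.828
cos θ = (u·v)/(|u||v|) = 10/(3.606·2.828) ≈ 0.9806
θ = arccos(0.9806) ≈ 11.31°

11.31°


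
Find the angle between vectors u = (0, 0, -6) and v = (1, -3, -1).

u·v = 0·1 + 0·(-3) + (-6)·(-1) = 0 + 0 + 6 = 6
|u| = √(0² + 0² + (-6)²) = √36 ≈ 6
|v| = √(1² + (-3)² + (-1)²) = √11 ≈ 3.317
cos θ = (u·v)/(|u||v|) = 6/(6·3.317) ≈ 0.3015
θ = arccos(0.3015) ≈ 72.45°

72.45°


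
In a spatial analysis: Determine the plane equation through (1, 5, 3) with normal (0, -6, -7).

The plane through P with normal n = (a, b, c) satisfies n·(r - P) = 0,
i.e. ax + by + cz = a·x₀ + b·y₀ + c·z₀.
d = 0·1 + (-6)·5 + (-7)·3
  = 0 - 30 - 21
  = -51
Equation: -6y - 7z = -51

-6y - 7z = -51


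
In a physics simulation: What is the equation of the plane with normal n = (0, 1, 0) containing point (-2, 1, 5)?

The plane through P with normal n = (a, b, c) satisfies n·(r - P) = 0,
i.e. ax + by + cz = a·x₀ + b·y₀ + c·z₀.
d = 0·(-2) + 1·1 + 0·5
  = 0 + 1 + 0
  = 1
Equation: y = 1

y = 1


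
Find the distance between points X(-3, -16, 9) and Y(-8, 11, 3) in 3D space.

d = √[(x₂-x₁)² + (y₂-y₁)² + (z₂-z₁)²]
  = √[(-5)² + 27² + (-6)²]
  = √[25 + 729 + 36]
  = √790
  ≈ 28.11

28.11


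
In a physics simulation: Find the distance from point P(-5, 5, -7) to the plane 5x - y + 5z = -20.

distance = |a·x₀ + b·y₀ + c·z₀ - d| / √(a² + b² + c²)
  = |5·(-5) + (-1)·5 + 5·(-7) - (-20)| / √(5² + (-1)² + 5²)
  = |-25 - 5 - 35 + 20| / √(25 + 1 + 25)
  = |-45| / √51
  = 45 / 7.141
  ≈ 6.301

6.301


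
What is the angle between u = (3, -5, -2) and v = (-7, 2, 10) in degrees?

u·v = 3·(-7) + (-5)·2 + (-2)·10 = -21 - 10 - 20 = -51
|u| = √(3² + (-5)² + (-2)²) = √38 ≈ 6.164
|v| = √((-7)² + 2² + 10²) = √153 ≈ 12.37
cos θ = (u·v)/(|u||v|) = -51/(6.164·12.37) ≈ -0.6689
θ = arccos(-0.6689) ≈ 132°

132°


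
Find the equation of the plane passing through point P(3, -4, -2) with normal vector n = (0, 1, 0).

The plane through P with normal n = (a, b, c) satisfies n·(r - P) = 0,
i.e. ax + by + cz = a·x₀ + b·y₀ + c·z₀.
d = 0·3 + 1·(-4) + 0·(-2)
  = 0 - 4 + 0
  = -4
Equation: y = -4

y = -4


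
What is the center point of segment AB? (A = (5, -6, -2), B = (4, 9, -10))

M = ((x₁+x₂)/2, (y₁+y₂)/2, (z₁+z₂)/2)
  = ((5 + 4)/2, (-6 + 9)/2, (-2 - 10)/2)
  = (9/2, 3/2, -12/2)
  = (4.5, 1.5, -6)

(4.5, 1.5, -6)


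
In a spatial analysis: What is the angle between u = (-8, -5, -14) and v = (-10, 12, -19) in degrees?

u·v = (-8)·(-10) + (-5)·12 + (-14)·(-19) = 80 - 60 + 266 = 286
|u| = √((-8)² + (-5)² + (-14)²) = √285 ≈ 16.88
|v| = √((-10)² + 12² + (-19)²) = √605 ≈ 24.6
cos θ = (u·v)/(|u||v|) = 286/(16.88·24.6) ≈ 0.6888
θ = arccos(0.6888) ≈ 46.47°

46.47°


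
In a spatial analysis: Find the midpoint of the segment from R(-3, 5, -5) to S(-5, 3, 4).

M = ((x₁+x₂)/2, (y₁+y₂)/2, (z₁+z₂)/2)
  = ((-3 - 5)/2, (5 + 3)/2, (-5 + 4)/2)
  = (-8/2, 8/2, -1/2)
  = (-4, 4, -0.5)

(-4, 4, -0.5)


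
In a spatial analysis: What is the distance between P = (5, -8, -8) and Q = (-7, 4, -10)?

d = √[(x₂-x₁)² + (y₂-y₁)² + (z₂-z₁)²]
  = √[(-12)² + 12² + (-2)²]
  = √[144 + 144 + 4]
  = √292
  ≈ 17.09

17.09


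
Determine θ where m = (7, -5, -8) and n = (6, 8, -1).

m·n = 7·6 + (-5)·8 + (-8)·(-1) = 42 - 40 + 8 = 10
|m| = √(7² + (-5)² + (-8)²) = √138 ≈ 11.75
|n| = √(6² + 8² + (-1)²) = √101 ≈ 10.05
cos θ = (m·n)/(|m||n|) = 10/(11.75·10.05) ≈ 0.0847
θ = arccos(0.0847) ≈ 85.14°

85.14°


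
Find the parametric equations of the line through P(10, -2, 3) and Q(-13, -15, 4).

Direction vector d = Q - P = (-13 - 10, -15 + 2, 4 - 3) = (-23, -13, 1)
Parametric form r = P + t·d:
x = 10 - 23t, y = -2 - 13t, z = 3 + t

x = 10 - 23t, y = -2 - 13t, z = 3 + t


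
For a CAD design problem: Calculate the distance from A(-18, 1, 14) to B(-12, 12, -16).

d = √[(x₂-x₁)² + (y₂-y₁)² + (z₂-z₁)²]
  = √[6² + 11² + (-30)²]
  = √[36 + 121 + 900]
  = √1057
  ≈ 32.51

32.51


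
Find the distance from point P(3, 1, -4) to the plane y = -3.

distance = |a·x₀ + b·y₀ + c·z₀ - d| / √(a² + b² + c²)
  = |0·3 + 1·1 + 0·(-4) - (-3)| / √(0² + 1² + 0²)
  = |0 + 1 + 0 + 3| / √(0 + 1 + 0)
  = |4| / √1
  = 4 / 1
  ≈ 4

4


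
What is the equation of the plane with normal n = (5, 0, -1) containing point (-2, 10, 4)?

The plane through P with normal n = (a, b, c) satisfies n·(r - P) = 0,
i.e. ax + by + cz = a·x₀ + b·y₀ + c·z₀.
d = 5·(-2) + 0·10 + (-1)·4
  = -10 + 0 - 4
  = -14
Equation: 5x - z = -14

5x - z = -14


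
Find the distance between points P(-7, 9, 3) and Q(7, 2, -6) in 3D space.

d = √[(x₂-x₁)² + (y₂-y₁)² + (z₂-z₁)²]
  = √[14² + (-7)² + (-9)²]
  = √[196 + 49 + 81]
  = √326
  ≈ 18.06

18.06


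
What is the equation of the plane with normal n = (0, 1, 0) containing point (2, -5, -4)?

The plane through P with normal n = (a, b, c) satisfies n·(r - P) = 0,
i.e. ax + by + cz = a·x₀ + b·y₀ + c·z₀.
d = 0·2 + 1·(-5) + 0·(-4)
  = 0 - 5 + 0
  = -5
Equation: y = -5

y = -5


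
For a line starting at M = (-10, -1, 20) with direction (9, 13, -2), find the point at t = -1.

P(t) = M + t·d
  = (-10 + 9·(-1), -1 + 13·(-1), 20 + (-2)·(-1))
  = (-10 - 9, -1 - 13, 20 + 2)
  = (-19, -14, 22)

(-19, -14, 22)


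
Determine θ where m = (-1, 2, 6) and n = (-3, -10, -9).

m·n = (-1)·(-3) + 2·(-10) + 6·(-9) = 3 - 20 - 54 = -71
|m| = √((-1)² + 2² + 6²) = √41 ≈ 6.403
|n| = √((-3)² + (-10)² + (-9)²) = √190 ≈ 13.78
cos θ = (m·n)/(|m||n|) = -71/(6.403·13.78) ≈ -0.8044
θ = arccos(-0.8044) ≈ 143.6°

143.6°


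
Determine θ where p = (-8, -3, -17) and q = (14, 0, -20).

p·q = (-8)·14 + (-3)·0 + (-17)·(-20) = -112 + 0 + 340 = 228
|p| = √((-8)² + (-3)² + (-17)²) = √362 ≈ 19.03
|q| = √(14² + 0² + (-20)²) = √596 ≈ 24.41
cos θ = (p·q)/(|p||q|) = 228/(19.03·24.41) ≈ 0.4909
θ = arccos(0.4909) ≈ 60.6°

60.6°


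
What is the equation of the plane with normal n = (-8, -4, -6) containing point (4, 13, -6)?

The plane through P with normal n = (a, b, c) satisfies n·(r - P) = 0,
i.e. ax + by + cz = a·x₀ + b·y₀ + c·z₀.
d = (-8)·4 + (-4)·13 + (-6)·(-6)
  = -32 - 52 + 36
  = -48
Equation: -8x - 4y - 6z = -48

-8x - 4y - 6z = -48


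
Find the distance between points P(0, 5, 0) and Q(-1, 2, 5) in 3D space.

d = √[(x₂-x₁)² + (y₂-y₁)² + (z₂-z₁)²]
  = √[(-1)² + (-3)² + 5²]
  = √[1 + 9 + 25]
  = √35
  ≈ 5.916

5.916


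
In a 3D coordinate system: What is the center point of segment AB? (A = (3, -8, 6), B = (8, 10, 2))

M = ((x₁+x₂)/2, (y₁+y₂)/2, (z₁+z₂)/2)
  = ((3 + 8)/2, (-8 + 10)/2, (6 + 2)/2)
  = (11/2, 2/2, 8/2)
  = (5.5, 1, 4)

(5.5, 1, 4)


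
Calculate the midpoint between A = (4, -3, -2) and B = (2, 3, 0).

M = ((x₁+x₂)/2, (y₁+y₂)/2, (z₁+z₂)/2)
  = ((4 + 2)/2, (-3 + 3)/2, (-2 + 0)/2)
  = (6/2, 0/2, -2/2)
  = (3, 0, -1)

(3, 0, -1)


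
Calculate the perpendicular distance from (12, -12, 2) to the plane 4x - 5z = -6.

distance = |a·x₀ + b·y₀ + c·z₀ - d| / √(a² + b² + c²)
  = |4·12 + 0·(-12) + (-5)·2 - (-6)| / √(4² + 0² + (-5)²)
  = |48 + 0 - 10 + 6| / √(16 + 0 + 25)
  = |44| / √41
  = 44 / 6.403
  ≈ 6.872

6.872


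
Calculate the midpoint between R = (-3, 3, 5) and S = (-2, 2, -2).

M = ((x₁+x₂)/2, (y₁+y₂)/2, (z₁+z₂)/2)
  = ((-3 - 2)/2, (3 + 2)/2, (5 - 2)/2)
  = (-5/2, 5/2, 3/2)
  = (-2.5, 2.5, 1.5)

(-2.5, 2.5, 1.5)


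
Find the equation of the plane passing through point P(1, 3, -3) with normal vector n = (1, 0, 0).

The plane through P with normal n = (a, b, c) satisfies n·(r - P) = 0,
i.e. ax + by + cz = a·x₀ + b·y₀ + c·z₀.
d = 1·1 + 0·3 + 0·(-3)
  = 1 + 0 + 0
  = 1
Equation: x = 1

x = 1


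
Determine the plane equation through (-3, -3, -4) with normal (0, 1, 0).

The plane through P with normal n = (a, b, c) satisfies n·(r - P) = 0,
i.e. ax + by + cz = a·x₀ + b·y₀ + c·z₀.
d = 0·(-3) + 1·(-3) + 0·(-4)
  = 0 - 3 + 0
  = -3
Equation: y = -3

y = -3


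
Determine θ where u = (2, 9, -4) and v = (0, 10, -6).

u·v = 2·0 + 9·10 + (-4)·(-6) = 0 + 90 + 24 = 114
|u| = √(2² + 9² + (-4)²) = √101 ≈ 10.05
|v| = √(0² + 10² + (-6)²) = √136 ≈ 11.66
cos θ = (u·v)/(|u||v|) = 114/(10.05·11.66) ≈ 0.9727
θ = arccos(0.9727) ≈ 13.42°

13.42°


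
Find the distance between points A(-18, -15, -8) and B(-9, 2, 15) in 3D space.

d = √[(x₂-x₁)² + (y₂-y₁)² + (z₂-z₁)²]
  = √[9² + 17² + 23²]
  = √[81 + 289 + 529]
  = √899
  ≈ 29.98

29.98


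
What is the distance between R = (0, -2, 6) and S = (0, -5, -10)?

d = √[(x₂-x₁)² + (y₂-y₁)² + (z₂-z₁)²]
  = √[0² + (-3)² + (-16)²]
  = √[0 + 9 + 256]
  = √265
  ≈ 16.28

16.28


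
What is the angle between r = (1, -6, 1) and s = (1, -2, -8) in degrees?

r·s = 1·1 + (-6)·(-2) + 1·(-8) = 1 + 12 - 8 = 5
|r| = √(1² + (-6)² + 1²) = √38 ≈ 6.164
|s| = √(1² + (-2)² + (-8)²) = √69 ≈ 8.307
cos θ = (r·s)/(|r||s|) = 5/(6.164·8.307) ≈ 0.09765
θ = arccos(0.09765) ≈ 84.4°

84.4°


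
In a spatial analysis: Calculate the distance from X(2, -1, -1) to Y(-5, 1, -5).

d = √[(x₂-x₁)² + (y₂-y₁)² + (z₂-z₁)²]
  = √[(-7)² + 2² + (-4)²]
  = √[49 + 4 + 16]
  = √69
  ≈ 8.307

8.307


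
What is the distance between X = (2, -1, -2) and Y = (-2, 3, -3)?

d = √[(x₂-x₁)² + (y₂-y₁)² + (z₂-z₁)²]
  = √[(-4)² + 4² + (-1)²]
  = √[16 + 16 + 1]
  = √33
  ≈ 5.745

5.745


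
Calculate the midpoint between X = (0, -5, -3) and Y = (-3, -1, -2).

M = ((x₁+x₂)/2, (y₁+y₂)/2, (z₁+z₂)/2)
  = ((0 - 3)/2, (-5 - 1)/2, (-3 - 2)/2)
  = (-3/2, -6/2, -5/2)
  = (-1.5, -3, -2.5)

(-1.5, -3, -2.5)


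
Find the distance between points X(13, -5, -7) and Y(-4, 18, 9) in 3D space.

d = √[(x₂-x₁)² + (y₂-y₁)² + (z₂-z₁)²]
  = √[(-17)² + 23² + 16²]
  = √[289 + 529 + 256]
  = √1074
  ≈ 32.77

32.77


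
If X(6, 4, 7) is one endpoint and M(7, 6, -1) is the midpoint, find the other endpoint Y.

Y = 2M - X
  = (2·7 - 6, 2·6 - 4, 2·(-1) - 7)
  = (14 - 6, 12 - 4, -2 - 7)
  = (8, 8, -9)

(8, 8, -9)


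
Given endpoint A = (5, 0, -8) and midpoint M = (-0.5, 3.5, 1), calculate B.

B = 2M - A
  = (2·(-0.5) - 5, 2·3.5 - 0, 2·1 - (-8))
  = (-1 - 5, 7 + 0, 2 + 8)
  = (-6, 7, 10)

(-6, 7, 10)


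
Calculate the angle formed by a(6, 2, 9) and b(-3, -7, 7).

a·b = 6·(-3) + 2·(-7) + 9·7 = -18 - 14 + 63 = 31
|a| = √(6² + 2² + 9²) = √121 ≈ 11
|b| = √((-3)² + (-7)² + 7²) = √107 ≈ 10.34
cos θ = (a·b)/(|a||b|) = 31/(11·10.34) ≈ 0.2724
θ = arccos(0.2724) ≈ 74.19°

74.19°


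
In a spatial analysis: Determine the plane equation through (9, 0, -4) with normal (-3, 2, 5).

The plane through P with normal n = (a, b, c) satisfies n·(r - P) = 0,
i.e. ax + by + cz = a·x₀ + b·y₀ + c·z₀.
d = (-3)·9 + 2·0 + 5·(-4)
  = -27 + 0 - 20
  = -47
Equation: -3x + 2y + 5z = -47

-3x + 2y + 5z = -47


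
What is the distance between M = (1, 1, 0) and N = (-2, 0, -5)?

d = √[(x₂-x₁)² + (y₂-y₁)² + (z₂-z₁)²]
  = √[(-3)² + (-1)² + (-5)²]
  = √[9 + 1 + 25]
  = √35
  ≈ 5.916

5.916


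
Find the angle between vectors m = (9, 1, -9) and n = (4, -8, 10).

m·n = 9·4 + 1·(-8) + (-9)·10 = 36 - 8 - 90 = -62
|m| = √(9² + 1² + (-9)²) = √163 ≈ 12.77
|n| = √(4² + (-8)² + 10²) = √180 ≈ 13.42
cos θ = (m·n)/(|m||n|) = -62/(12.77·13.42) ≈ -0.362
θ = arccos(-0.362) ≈ 111.2°

111.2°


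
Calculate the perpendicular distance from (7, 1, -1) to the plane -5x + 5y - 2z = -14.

distance = |a·x₀ + b·y₀ + c·z₀ - d| / √(a² + b² + c²)
  = |(-5)·7 + 5·1 + (-2)·(-1) - (-14)| / √((-5)² + 5² + (-2)²)
  = |-35 + 5 + 2 + 14| / √(25 + 25 + 4)
  = |-14| / √54
  = 14 / 7.348
  ≈ 1.905

1.905


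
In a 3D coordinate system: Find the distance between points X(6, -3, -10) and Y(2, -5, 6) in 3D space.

d = √[(x₂-x₁)² + (y₂-y₁)² + (z₂-z₁)²]
  = √[(-4)² + (-2)² + 16²]
  = √[16 + 4 + 256]
  = √276
  ≈ 16.61

16.61


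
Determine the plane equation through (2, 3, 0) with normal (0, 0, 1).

The plane through P with normal n = (a, b, c) satisfies n·(r - P) = 0,
i.e. ax + by + cz = a·x₀ + b·y₀ + c·z₀.
d = 0·2 + 0·3 + 1·0
  = 0 + 0 + 0
  = 0
Equation: z = 0

z = 0


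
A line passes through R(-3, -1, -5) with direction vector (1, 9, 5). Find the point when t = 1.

P(t) = R + t·d
  = (-3 + 1·1, -1 + 9·1, -5 + 5·1)
  = (-3 + 1, -1 + 9, -5 + 5)
  = (-2, 8, 0)

(-2, 8, 0)


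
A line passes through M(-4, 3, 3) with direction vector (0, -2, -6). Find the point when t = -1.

P(t) = M + t·d
  = (-4 + 0·(-1), 3 + (-2)·(-1), 3 + (-6)·(-1))
  = (-4 + 0, 3 + 2, 3 + 6)
  = (-4, 5, 9)

(-4, 5, 9)


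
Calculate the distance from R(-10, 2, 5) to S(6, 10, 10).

d = √[(x₂-x₁)² + (y₂-y₁)² + (z₂-z₁)²]
  = √[16² + 8² + 5²]
  = √[256 + 64 + 25]
  = √345
  ≈ 18.57

18.57


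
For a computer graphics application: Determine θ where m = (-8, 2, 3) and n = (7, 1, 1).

m·n = (-8)·7 + 2·1 + 3·1 = -56 + 2 + 3 = -51
|m| = √((-8)² + 2² + 3²) = √77 ≈ 8.775
|n| = √(7² + 1² + 1²) = √51 ≈ 7.141
cos θ = (m·n)/(|m||n|) = -51/(8.775·7.141) ≈ -0.8138
θ = arccos(-0.8138) ≈ 144.5°

144.5°


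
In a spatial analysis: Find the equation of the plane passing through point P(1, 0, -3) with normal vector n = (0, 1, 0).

The plane through P with normal n = (a, b, c) satisfies n·(r - P) = 0,
i.e. ax + by + cz = a·x₀ + b·y₀ + c·z₀.
d = 0·1 + 1·0 + 0·(-3)
  = 0 + 0 + 0
  = 0
Equation: y = 0

y = 0


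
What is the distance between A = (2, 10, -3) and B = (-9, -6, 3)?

d = √[(x₂-x₁)² + (y₂-y₁)² + (z₂-z₁)²]
  = √[(-11)² + (-16)² + 6²]
  = √[121 + 256 + 36]
  = √413
  ≈ 20.32

20.32


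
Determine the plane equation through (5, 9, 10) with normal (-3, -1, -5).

The plane through P with normal n = (a, b, c) satisfies n·(r - P) = 0,
i.e. ax + by + cz = a·x₀ + b·y₀ + c·z₀.
d = (-3)·5 + (-1)·9 + (-5)·10
  = -15 - 9 - 50
  = -74
Equation: -3x - y - 5z = -74

-3x - y - 5z = -74


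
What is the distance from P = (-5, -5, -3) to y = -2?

distance = |a·x₀ + b·y₀ + c·z₀ - d| / √(a² + b² + c²)
  = |0·(-5) + 1·(-5) + 0·(-3) - (-2)| / √(0² + 1² + 0²)
  = |0 - 5 + 0 + 2| / √(0 + 1 + 0)
  = |-3| / √1
  = 3 / 1
  ≈ 3

3


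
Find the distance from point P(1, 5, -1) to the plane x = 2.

distance = |a·x₀ + b·y₀ + c·z₀ - d| / √(a² + b² + c²)
  = |1·1 + 0·5 + 0·(-1) - 2| / √(1² + 0² + 0²)
  = |1 + 0 + 0 - 2| / √(1 + 0 + 0)
  = |-1| / √1
  = 1 / 1
  ≈ 1

1


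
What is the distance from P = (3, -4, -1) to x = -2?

distance = |a·x₀ + b·y₀ + c·z₀ - d| / √(a² + b² + c²)
  = |1·3 + 0·(-4) + 0·(-1) - (-2)| / √(1² + 0² + 0²)
  = |3 + 0 + 0 + 2| / √(1 + 0 + 0)
  = |5| / √1
  = 5 / 1
  ≈ 5

5


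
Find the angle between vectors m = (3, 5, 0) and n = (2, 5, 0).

m·n = 3·2 + 5·5 + 0·0 = 6 + 25 + 0 = 31
|m| = √(3² + 5² + 0²) = √34 ≈ 5.831
|n| = √(2² + 5² + 0²) = √29 ≈ 5.385
cos θ = (m·n)/(|m||n|) = 31/(5.831·5.385) ≈ 0.9872
θ = arccos(0.9872) ≈ 9.162°

9.162°


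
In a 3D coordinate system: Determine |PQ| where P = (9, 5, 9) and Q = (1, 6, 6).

d = √[(x₂-x₁)² + (y₂-y₁)² + (z₂-z₁)²]
  = √[(-8)² + 1² + (-3)²]
  = √[64 + 1 + 9]
  = √74
  ≈ 8.602

8.602


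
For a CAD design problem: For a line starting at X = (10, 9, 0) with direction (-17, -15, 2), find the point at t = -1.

P(t) = X + t·d
  = (10 + (-17)·(-1), 9 + (-15)·(-1), 0 + 2·(-1))
  = (10 + 17, 9 + 15, 0 - 2)
  = (27, 24, -2)

(27, 24, -2)


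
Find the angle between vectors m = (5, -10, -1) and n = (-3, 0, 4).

m·n = 5·(-3) + (-10)·0 + (-1)·4 = -15 + 0 - 4 = -19
|m| = √(5² + (-10)² + (-1)²) = √126 ≈ 11.22
|n| = √((-3)² + 0² + 4²) = √25 ≈ 5
cos θ = (m·n)/(|m||n|) = -19/(11.22·5) ≈ -0.3385
θ = arccos(-0.3385) ≈ 109.8°

109.8°


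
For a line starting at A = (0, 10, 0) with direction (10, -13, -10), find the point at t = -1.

P(t) = A + t·d
  = (0 + 10·(-1), 10 + (-13)·(-1), 0 + (-10)·(-1))
  = (0 - 10, 10 + 13, 0 + 10)
  = (-10, 23, 10)

(-10, 23, 10)
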